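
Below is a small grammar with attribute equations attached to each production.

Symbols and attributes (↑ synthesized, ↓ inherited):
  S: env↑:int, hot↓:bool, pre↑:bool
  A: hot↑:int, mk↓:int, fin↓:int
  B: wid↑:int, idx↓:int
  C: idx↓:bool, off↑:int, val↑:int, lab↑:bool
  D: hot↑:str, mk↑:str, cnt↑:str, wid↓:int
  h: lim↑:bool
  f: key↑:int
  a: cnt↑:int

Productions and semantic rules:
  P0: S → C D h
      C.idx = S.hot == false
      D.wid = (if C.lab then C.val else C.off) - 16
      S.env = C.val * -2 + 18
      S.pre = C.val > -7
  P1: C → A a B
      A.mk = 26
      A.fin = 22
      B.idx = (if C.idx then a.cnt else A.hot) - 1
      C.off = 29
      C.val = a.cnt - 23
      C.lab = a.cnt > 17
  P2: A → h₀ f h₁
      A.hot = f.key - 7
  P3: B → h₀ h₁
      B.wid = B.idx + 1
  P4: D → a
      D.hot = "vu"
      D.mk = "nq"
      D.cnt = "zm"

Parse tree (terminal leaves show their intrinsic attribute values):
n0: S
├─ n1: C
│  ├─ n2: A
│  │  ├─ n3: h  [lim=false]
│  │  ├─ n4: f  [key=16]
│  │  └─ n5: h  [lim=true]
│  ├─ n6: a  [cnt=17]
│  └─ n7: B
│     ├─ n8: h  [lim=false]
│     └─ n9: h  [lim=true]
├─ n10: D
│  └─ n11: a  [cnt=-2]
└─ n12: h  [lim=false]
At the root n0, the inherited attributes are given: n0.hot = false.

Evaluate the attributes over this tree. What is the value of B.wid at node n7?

17

1. n0.hot = false  [given at root]
2. n1.idx = true  [S.hot == false]
3. n2.mk = 26  [26]
4. n2.fin = 22  [22]
5. n3.lim = false  [terminal]
6. n4.key = 16  [terminal]
7. n5.lim = true  [terminal]
8. n2.hot = 9  [f.key - 7]
9. n6.cnt = 17  [terminal]
10. n7.idx = 16  [(if C.idx then a.cnt else A.hot) - 1]
11. n8.lim = false  [terminal]
12. n9.lim = true  [terminal]
13. n7.wid = 17  [B.idx + 1]
14. n1.off = 29  [29]
15. n1.val = -6  [a.cnt - 23]
16. n1.lab = false  [a.cnt > 17]
17. n10.wid = 13  [(if C.lab then C.val else C.off) - 16]
18. n11.cnt = -2  [terminal]
19. n10.hot = "vu"  ["vu"]
20. n10.mk = "nq"  ["nq"]
21. n10.cnt = "zm"  ["zm"]
22. n12.lim = false  [terminal]
23. n0.env = 30  [C.val * -2 + 18]
24. n0.pre = true  [C.val > -7]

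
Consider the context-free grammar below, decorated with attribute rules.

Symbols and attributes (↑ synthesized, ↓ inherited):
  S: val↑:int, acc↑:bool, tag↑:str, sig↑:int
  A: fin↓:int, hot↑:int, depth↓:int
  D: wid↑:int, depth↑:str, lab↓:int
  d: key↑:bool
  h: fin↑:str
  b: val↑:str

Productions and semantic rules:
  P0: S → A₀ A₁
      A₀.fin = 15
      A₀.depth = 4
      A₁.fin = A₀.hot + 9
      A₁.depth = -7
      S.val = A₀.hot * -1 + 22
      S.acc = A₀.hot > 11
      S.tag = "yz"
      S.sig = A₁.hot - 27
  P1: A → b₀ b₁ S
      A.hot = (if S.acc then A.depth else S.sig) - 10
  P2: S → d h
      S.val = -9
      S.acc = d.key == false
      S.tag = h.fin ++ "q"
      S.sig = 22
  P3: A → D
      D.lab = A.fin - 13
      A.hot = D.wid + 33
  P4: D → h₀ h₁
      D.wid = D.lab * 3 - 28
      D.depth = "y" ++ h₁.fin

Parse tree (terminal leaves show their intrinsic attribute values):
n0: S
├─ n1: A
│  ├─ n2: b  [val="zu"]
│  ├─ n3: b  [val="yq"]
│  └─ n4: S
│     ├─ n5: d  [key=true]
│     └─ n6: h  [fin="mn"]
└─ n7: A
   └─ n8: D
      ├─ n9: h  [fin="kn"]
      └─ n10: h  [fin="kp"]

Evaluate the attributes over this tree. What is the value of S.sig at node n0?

1. n1.fin = 15  [15]
2. n1.depth = 4  [4]
3. n2.val = "zu"  [terminal]
4. n3.val = "yq"  [terminal]
5. n5.key = true  [terminal]
6. n6.fin = "mn"  [terminal]
7. n4.val = -9  [-9]
8. n4.acc = false  [d.key == false]
9. n4.tag = "mnq"  [h.fin ++ "q"]
10. n4.sig = 22  [22]
11. n1.hot = 12  [(if S.acc then A.depth else S.sig) - 10]
12. n7.fin = 21  [A₀.hot + 9]
13. n7.depth = -7  [-7]
14. n8.lab = 8  [A.fin - 13]
15. n9.fin = "kn"  [terminal]
16. n10.fin = "kp"  [terminal]
17. n8.wid = -4  [D.lab * 3 - 28]
18. n8.depth = "ykp"  ["y" ++ h₁.fin]
19. n7.hot = 29  [D.wid + 33]
20. n0.val = 10  [A₀.hot * -1 + 22]
21. n0.acc = true  [A₀.hot > 11]
22. n0.tag = "yz"  ["yz"]
23. n0.sig = 2  [A₁.hot - 27]

2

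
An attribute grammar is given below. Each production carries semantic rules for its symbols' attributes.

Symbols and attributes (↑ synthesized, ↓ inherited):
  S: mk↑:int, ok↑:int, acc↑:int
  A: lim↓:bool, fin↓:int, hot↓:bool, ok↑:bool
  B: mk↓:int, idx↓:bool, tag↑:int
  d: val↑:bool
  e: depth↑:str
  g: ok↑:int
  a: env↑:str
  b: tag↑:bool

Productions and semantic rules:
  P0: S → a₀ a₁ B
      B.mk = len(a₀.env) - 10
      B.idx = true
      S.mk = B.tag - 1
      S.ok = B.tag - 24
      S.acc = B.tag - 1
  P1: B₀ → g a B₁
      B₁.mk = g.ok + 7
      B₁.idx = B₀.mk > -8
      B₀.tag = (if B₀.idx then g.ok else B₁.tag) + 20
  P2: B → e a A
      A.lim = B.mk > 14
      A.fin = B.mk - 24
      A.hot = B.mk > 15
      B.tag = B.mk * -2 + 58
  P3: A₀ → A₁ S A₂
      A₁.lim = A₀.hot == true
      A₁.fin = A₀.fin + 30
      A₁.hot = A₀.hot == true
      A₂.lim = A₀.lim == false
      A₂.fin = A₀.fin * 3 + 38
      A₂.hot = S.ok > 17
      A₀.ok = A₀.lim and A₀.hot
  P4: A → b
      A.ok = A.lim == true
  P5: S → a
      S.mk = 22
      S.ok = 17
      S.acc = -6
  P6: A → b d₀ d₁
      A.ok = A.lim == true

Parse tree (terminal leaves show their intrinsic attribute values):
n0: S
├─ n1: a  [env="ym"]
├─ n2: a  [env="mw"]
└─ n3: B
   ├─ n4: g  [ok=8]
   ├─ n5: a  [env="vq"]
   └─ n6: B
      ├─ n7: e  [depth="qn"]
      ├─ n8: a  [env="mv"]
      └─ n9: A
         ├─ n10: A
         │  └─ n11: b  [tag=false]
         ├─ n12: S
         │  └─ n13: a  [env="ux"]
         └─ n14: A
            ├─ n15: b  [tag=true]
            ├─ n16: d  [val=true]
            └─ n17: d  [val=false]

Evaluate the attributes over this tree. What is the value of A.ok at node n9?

1. n1.env = "ym"  [terminal]
2. n2.env = "mw"  [terminal]
3. n3.mk = -8  [len(a₀.env) - 10]
4. n3.idx = true  [true]
5. n4.ok = 8  [terminal]
6. n5.env = "vq"  [terminal]
7. n6.mk = 15  [g.ok + 7]
8. n6.idx = false  [B₀.mk > -8]
9. n7.depth = "qn"  [terminal]
10. n8.env = "mv"  [terminal]
11. n9.lim = true  [B.mk > 14]
12. n9.fin = -9  [B.mk - 24]
13. n9.hot = false  [B.mk > 15]
14. n10.lim = false  [A₀.hot == true]
15. n10.fin = 21  [A₀.fin + 30]
16. n10.hot = false  [A₀.hot == true]
17. n11.tag = false  [terminal]
18. n10.ok = false  [A.lim == true]
19. n13.env = "ux"  [terminal]
20. n12.mk = 22  [22]
21. n12.ok = 17  [17]
22. n12.acc = -6  [-6]
23. n14.lim = false  [A₀.lim == false]
24. n14.fin = 11  [A₀.fin * 3 + 38]
25. n14.hot = false  [S.ok > 17]
26. n15.tag = true  [terminal]
27. n16.val = true  [terminal]
28. n17.val = false  [terminal]
29. n14.ok = false  [A.lim == true]
30. n9.ok = false  [A₀.lim and A₀.hot]
31. n6.tag = 28  [B.mk * -2 + 58]
32. n3.tag = 28  [(if B₀.idx then g.ok else B₁.tag) + 20]
33. n0.mk = 27  [B.tag - 1]
34. n0.ok = 4  [B.tag - 24]
35. n0.acc = 27  [B.tag - 1]

false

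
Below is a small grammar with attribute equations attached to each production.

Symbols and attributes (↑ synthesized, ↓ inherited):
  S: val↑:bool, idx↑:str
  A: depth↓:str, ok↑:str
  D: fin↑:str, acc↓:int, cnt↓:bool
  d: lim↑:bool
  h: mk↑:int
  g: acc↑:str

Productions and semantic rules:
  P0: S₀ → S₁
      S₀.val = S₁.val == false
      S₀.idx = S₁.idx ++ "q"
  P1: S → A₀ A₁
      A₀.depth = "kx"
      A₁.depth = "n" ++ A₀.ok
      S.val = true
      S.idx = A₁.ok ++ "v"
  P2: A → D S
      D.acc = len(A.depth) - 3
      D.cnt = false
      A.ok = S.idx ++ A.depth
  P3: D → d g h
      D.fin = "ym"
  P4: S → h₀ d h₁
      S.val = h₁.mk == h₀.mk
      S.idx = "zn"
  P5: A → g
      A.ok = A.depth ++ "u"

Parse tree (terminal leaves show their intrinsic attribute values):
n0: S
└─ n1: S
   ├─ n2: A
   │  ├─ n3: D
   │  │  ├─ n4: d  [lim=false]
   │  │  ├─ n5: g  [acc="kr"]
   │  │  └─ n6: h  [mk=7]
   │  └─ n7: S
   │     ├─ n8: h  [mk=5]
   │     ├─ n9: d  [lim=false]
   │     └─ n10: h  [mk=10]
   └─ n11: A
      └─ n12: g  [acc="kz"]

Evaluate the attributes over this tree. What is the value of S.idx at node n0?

1. n2.depth = "kx"  ["kx"]
2. n3.acc = -1  [len(A.depth) - 3]
3. n3.cnt = false  [false]
4. n4.lim = false  [terminal]
5. n5.acc = "kr"  [terminal]
6. n6.mk = 7  [terminal]
7. n3.fin = "ym"  ["ym"]
8. n8.mk = 5  [terminal]
9. n9.lim = false  [terminal]
10. n10.mk = 10  [terminal]
11. n7.val = false  [h₁.mk == h₀.mk]
12. n7.idx = "zn"  ["zn"]
13. n2.ok = "znkx"  [S.idx ++ A.depth]
14. n11.depth = "nznkx"  ["n" ++ A₀.ok]
15. n12.acc = "kz"  [terminal]
16. n11.ok = "nznkxu"  [A.depth ++ "u"]
17. n1.val = true  [true]
18. n1.idx = "nznkxuv"  [A₁.ok ++ "v"]
19. n0.val = false  [S₁.val == false]
20. n0.idx = "nznkxuvq"  [S₁.idx ++ "q"]

"nznkxuvq"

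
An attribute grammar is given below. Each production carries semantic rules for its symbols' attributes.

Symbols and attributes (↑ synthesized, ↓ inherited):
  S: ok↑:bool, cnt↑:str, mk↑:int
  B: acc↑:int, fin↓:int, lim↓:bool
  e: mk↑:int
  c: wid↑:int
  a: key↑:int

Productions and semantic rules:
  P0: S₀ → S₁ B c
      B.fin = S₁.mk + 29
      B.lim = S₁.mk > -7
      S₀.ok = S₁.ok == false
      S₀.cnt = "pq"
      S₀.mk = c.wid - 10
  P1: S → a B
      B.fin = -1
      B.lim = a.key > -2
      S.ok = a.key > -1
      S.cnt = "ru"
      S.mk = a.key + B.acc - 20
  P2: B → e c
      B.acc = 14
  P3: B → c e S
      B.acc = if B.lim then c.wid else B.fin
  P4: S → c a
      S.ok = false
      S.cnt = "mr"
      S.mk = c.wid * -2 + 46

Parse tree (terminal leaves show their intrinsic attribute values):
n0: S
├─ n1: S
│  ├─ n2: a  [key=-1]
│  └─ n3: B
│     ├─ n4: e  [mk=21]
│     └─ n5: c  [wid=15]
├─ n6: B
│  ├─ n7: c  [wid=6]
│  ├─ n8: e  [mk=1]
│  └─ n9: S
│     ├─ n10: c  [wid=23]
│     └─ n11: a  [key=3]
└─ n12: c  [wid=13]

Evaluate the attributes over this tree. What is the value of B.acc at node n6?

1. n2.key = -1  [terminal]
2. n3.fin = -1  [-1]
3. n3.lim = true  [a.key > -2]
4. n4.mk = 21  [terminal]
5. n5.wid = 15  [terminal]
6. n3.acc = 14  [14]
7. n1.ok = false  [a.key > -1]
8. n1.cnt = "ru"  ["ru"]
9. n1.mk = -7  [a.key + B.acc - 20]
10. n6.fin = 22  [S₁.mk + 29]
11. n6.lim = false  [S₁.mk > -7]
12. n7.wid = 6  [terminal]
13. n8.mk = 1  [terminal]
14. n10.wid = 23  [terminal]
15. n11.key = 3  [terminal]
16. n9.ok = false  [false]
17. n9.cnt = "mr"  ["mr"]
18. n9.mk = 0  [c.wid * -2 + 46]
19. n6.acc = 22  [if B.lim then c.wid else B.fin]
20. n12.wid = 13  [terminal]
21. n0.ok = true  [S₁.ok == false]
22. n0.cnt = "pq"  ["pq"]
23. n0.mk = 3  [c.wid - 10]

22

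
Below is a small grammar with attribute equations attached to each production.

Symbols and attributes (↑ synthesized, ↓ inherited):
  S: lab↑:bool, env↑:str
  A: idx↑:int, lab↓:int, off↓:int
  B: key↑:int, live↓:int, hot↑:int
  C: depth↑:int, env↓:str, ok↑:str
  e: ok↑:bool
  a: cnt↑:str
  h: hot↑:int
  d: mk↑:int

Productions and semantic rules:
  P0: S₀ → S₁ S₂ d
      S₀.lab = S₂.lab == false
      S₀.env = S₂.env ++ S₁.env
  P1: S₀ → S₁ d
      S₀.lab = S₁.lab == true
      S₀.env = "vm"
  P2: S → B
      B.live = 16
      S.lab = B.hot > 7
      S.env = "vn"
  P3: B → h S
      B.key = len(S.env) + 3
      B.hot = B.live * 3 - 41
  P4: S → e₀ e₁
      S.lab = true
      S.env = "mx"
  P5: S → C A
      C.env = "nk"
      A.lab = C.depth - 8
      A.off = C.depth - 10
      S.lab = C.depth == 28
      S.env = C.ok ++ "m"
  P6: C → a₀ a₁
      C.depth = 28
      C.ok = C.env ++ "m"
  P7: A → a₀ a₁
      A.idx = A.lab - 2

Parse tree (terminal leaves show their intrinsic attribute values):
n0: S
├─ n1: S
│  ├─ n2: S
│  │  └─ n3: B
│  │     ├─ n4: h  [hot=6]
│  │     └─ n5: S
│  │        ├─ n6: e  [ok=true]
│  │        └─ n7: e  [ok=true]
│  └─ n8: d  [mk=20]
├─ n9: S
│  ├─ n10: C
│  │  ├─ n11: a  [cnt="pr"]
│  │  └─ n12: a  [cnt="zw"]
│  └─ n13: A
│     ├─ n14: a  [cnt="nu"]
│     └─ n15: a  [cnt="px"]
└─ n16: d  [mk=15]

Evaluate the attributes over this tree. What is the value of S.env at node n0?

"nkmmvm"

1. n3.live = 16  [16]
2. n4.hot = 6  [terminal]
3. n6.ok = true  [terminal]
4. n7.ok = true  [terminal]
5. n5.lab = true  [true]
6. n5.env = "mx"  ["mx"]
7. n3.key = 5  [len(S.env) + 3]
8. n3.hot = 7  [B.live * 3 - 41]
9. n2.lab = false  [B.hot > 7]
10. n2.env = "vn"  ["vn"]
11. n8.mk = 20  [terminal]
12. n1.lab = false  [S₁.lab == true]
13. n1.env = "vm"  ["vm"]
14. n10.env = "nk"  ["nk"]
15. n11.cnt = "pr"  [terminal]
16. n12.cnt = "zw"  [terminal]
17. n10.depth = 28  [28]
18. n10.ok = "nkm"  [C.env ++ "m"]
19. n13.lab = 20  [C.depth - 8]
20. n13.off = 18  [C.depth - 10]
21. n14.cnt = "nu"  [terminal]
22. n15.cnt = "px"  [terminal]
23. n13.idx = 18  [A.lab - 2]
24. n9.lab = true  [C.depth == 28]
25. n9.env = "nkmm"  [C.ok ++ "m"]
26. n16.mk = 15  [terminal]
27. n0.lab = false  [S₂.lab == false]
28. n0.env = "nkmmvm"  [S₂.env ++ S₁.env]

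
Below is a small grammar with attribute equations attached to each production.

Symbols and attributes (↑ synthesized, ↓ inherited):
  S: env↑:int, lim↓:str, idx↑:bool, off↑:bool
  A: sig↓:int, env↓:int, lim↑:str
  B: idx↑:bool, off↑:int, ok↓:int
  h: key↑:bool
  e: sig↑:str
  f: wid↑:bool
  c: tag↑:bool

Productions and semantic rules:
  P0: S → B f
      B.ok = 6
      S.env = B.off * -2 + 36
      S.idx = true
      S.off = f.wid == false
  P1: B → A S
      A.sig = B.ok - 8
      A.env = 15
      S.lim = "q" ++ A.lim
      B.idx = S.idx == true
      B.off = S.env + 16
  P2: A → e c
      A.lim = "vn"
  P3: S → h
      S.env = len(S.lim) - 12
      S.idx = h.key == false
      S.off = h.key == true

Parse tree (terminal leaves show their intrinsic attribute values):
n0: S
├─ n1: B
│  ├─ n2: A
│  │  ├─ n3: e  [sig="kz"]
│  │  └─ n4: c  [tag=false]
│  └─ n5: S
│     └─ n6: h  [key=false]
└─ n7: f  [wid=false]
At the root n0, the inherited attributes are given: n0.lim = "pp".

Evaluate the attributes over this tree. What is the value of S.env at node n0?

22

1. n0.lim = "pp"  [given at root]
2. n1.ok = 6  [6]
3. n2.sig = -2  [B.ok - 8]
4. n2.env = 15  [15]
5. n3.sig = "kz"  [terminal]
6. n4.tag = false  [terminal]
7. n2.lim = "vn"  ["vn"]
8. n5.lim = "qvn"  ["q" ++ A.lim]
9. n6.key = false  [terminal]
10. n5.env = -9  [len(S.lim) - 12]
11. n5.idx = true  [h.key == false]
12. n5.off = false  [h.key == true]
13. n1.idx = true  [S.idx == true]
14. n1.off = 7  [S.env + 16]
15. n7.wid = false  [terminal]
16. n0.env = 22  [B.off * -2 + 36]
17. n0.idx = true  [true]
18. n0.off = true  [f.wid == false]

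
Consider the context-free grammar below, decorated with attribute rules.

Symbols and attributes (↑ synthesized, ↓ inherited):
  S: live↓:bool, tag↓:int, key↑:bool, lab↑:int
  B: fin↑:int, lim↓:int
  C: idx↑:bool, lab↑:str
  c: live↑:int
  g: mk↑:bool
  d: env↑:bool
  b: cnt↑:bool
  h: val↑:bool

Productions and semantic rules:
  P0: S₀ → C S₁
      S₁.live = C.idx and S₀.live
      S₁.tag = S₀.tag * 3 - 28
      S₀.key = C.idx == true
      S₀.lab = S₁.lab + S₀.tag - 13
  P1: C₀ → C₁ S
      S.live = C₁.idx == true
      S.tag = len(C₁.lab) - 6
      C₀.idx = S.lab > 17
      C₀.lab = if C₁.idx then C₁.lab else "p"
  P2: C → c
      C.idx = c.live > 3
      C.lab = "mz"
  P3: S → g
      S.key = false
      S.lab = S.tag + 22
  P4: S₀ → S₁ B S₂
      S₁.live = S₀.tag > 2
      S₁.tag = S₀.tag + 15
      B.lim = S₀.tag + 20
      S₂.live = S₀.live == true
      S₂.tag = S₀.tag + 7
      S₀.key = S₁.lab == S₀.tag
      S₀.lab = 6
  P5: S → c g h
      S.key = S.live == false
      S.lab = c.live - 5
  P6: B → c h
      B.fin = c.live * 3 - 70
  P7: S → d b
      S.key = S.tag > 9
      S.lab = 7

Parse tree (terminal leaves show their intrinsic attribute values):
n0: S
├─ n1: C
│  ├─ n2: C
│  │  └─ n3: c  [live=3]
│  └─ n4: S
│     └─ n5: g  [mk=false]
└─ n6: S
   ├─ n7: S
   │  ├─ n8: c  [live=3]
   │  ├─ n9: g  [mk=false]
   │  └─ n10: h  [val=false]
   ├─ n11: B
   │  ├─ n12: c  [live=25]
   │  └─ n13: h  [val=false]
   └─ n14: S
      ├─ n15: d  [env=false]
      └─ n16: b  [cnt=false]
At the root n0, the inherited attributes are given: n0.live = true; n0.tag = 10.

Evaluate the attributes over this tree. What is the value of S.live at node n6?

1. n0.live = true  [given at root]
2. n0.tag = 10  [given at root]
3. n3.live = 3  [terminal]
4. n2.idx = false  [c.live > 3]
5. n2.lab = "mz"  ["mz"]
6. n4.live = false  [C₁.idx == true]
7. n4.tag = -4  [len(C₁.lab) - 6]
8. n5.mk = false  [terminal]
9. n4.key = false  [false]
10. n4.lab = 18  [S.tag + 22]
11. n1.idx = true  [S.lab > 17]
12. n1.lab = "p"  [if C₁.idx then C₁.lab else "p"]
13. n6.live = true  [C.idx and S₀.live]
14. n6.tag = 2  [S₀.tag * 3 - 28]
15. n7.live = false  [S₀.tag > 2]
16. n7.tag = 17  [S₀.tag + 15]
17. n8.live = 3  [terminal]
18. n9.mk = false  [terminal]
19. n10.val = false  [terminal]
20. n7.key = true  [S.live == false]
21. n7.lab = -2  [c.live - 5]
22. n11.lim = 22  [S₀.tag + 20]
23. n12.live = 25  [terminal]
24. n13.val = false  [terminal]
25. n11.fin = 5  [c.live * 3 - 70]
26. n14.live = true  [S₀.live == true]
27. n14.tag = 9  [S₀.tag + 7]
28. n15.env = false  [terminal]
29. n16.cnt = false  [terminal]
30. n14.key = false  [S.tag > 9]
31. n14.lab = 7  [7]
32. n6.key = false  [S₁.lab == S₀.tag]
33. n6.lab = 6  [6]
34. n0.key = true  [C.idx == true]
35. n0.lab = 3  [S₁.lab + S₀.tag - 13]

true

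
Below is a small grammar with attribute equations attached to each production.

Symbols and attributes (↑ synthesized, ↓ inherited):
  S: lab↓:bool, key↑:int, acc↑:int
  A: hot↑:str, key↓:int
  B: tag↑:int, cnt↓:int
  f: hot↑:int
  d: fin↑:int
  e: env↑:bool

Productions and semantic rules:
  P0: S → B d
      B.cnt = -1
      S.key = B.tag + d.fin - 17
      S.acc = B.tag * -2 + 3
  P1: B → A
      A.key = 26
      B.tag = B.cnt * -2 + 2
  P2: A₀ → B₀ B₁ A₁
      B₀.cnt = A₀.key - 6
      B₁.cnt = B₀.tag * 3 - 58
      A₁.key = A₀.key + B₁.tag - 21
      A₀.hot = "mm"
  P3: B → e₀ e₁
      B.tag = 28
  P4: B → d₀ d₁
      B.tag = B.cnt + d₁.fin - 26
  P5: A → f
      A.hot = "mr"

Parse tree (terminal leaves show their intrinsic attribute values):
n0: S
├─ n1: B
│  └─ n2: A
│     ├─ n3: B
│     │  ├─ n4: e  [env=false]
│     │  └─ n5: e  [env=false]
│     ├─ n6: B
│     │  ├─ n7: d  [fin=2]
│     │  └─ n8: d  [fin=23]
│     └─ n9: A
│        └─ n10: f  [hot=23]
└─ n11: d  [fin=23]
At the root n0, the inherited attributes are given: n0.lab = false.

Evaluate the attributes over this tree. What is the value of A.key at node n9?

28

1. n0.lab = false  [given at root]
2. n1.cnt = -1  [-1]
3. n2.key = 26  [26]
4. n3.cnt = 20  [A₀.key - 6]
5. n4.env = false  [terminal]
6. n5.env = false  [terminal]
7. n3.tag = 28  [28]
8. n6.cnt = 26  [B₀.tag * 3 - 58]
9. n7.fin = 2  [terminal]
10. n8.fin = 23  [terminal]
11. n6.tag = 23  [B.cnt + d₁.fin - 26]
12. n9.key = 28  [A₀.key + B₁.tag - 21]
13. n10.hot = 23  [terminal]
14. n9.hot = "mr"  ["mr"]
15. n2.hot = "mm"  ["mm"]
16. n1.tag = 4  [B.cnt * -2 + 2]
17. n11.fin = 23  [terminal]
18. n0.key = 10  [B.tag + d.fin - 17]
19. n0.acc = -5  [B.tag * -2 + 3]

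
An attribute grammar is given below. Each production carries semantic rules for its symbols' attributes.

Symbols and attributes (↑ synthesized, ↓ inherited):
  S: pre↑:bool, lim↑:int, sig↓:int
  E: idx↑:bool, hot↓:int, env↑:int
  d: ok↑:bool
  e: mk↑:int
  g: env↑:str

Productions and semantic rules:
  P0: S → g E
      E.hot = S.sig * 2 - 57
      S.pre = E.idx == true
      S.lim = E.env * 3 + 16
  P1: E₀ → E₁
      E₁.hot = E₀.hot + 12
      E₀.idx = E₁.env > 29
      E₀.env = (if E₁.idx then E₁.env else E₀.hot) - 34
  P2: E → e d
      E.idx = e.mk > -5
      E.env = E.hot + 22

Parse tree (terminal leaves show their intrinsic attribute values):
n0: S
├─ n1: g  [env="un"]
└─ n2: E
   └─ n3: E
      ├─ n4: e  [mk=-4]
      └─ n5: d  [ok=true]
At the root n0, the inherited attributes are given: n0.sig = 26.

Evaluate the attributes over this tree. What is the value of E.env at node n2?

-5

1. n0.sig = 26  [given at root]
2. n1.env = "un"  [terminal]
3. n2.hot = -5  [S.sig * 2 - 57]
4. n3.hot = 7  [E₀.hot + 12]
5. n4.mk = -4  [terminal]
6. n5.ok = true  [terminal]
7. n3.idx = true  [e.mk > -5]
8. n3.env = 29  [E.hot + 22]
9. n2.idx = false  [E₁.env > 29]
10. n2.env = -5  [(if E₁.idx then E₁.env else E₀.hot) - 34]
11. n0.pre = false  [E.idx == true]
12. n0.lim = 1  [E.env * 3 + 16]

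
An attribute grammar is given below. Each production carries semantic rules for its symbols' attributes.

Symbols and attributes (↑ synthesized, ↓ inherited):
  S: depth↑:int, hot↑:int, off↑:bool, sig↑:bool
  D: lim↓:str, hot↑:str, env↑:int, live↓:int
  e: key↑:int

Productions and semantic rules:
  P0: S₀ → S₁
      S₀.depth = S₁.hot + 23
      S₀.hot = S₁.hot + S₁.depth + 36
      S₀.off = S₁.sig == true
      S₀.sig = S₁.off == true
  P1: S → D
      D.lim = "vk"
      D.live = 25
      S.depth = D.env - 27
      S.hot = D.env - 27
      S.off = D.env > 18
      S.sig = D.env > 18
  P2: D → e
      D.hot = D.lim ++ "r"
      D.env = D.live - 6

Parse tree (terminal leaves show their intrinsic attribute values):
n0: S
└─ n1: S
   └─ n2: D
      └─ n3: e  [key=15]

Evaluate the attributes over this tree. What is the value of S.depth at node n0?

1. n2.lim = "vk"  ["vk"]
2. n2.live = 25  [25]
3. n3.key = 15  [terminal]
4. n2.hot = "vkr"  [D.lim ++ "r"]
5. n2.env = 19  [D.live - 6]
6. n1.depth = -8  [D.env - 27]
7. n1.hot = -8  [D.env - 27]
8. n1.off = true  [D.env > 18]
9. n1.sig = true  [D.env > 18]
10. n0.depth = 15  [S₁.hot + 23]
11. n0.hot = 20  [S₁.hot + S₁.depth + 36]
12. n0.off = true  [S₁.sig == true]
13. n0.sig = true  [S₁.off == true]

15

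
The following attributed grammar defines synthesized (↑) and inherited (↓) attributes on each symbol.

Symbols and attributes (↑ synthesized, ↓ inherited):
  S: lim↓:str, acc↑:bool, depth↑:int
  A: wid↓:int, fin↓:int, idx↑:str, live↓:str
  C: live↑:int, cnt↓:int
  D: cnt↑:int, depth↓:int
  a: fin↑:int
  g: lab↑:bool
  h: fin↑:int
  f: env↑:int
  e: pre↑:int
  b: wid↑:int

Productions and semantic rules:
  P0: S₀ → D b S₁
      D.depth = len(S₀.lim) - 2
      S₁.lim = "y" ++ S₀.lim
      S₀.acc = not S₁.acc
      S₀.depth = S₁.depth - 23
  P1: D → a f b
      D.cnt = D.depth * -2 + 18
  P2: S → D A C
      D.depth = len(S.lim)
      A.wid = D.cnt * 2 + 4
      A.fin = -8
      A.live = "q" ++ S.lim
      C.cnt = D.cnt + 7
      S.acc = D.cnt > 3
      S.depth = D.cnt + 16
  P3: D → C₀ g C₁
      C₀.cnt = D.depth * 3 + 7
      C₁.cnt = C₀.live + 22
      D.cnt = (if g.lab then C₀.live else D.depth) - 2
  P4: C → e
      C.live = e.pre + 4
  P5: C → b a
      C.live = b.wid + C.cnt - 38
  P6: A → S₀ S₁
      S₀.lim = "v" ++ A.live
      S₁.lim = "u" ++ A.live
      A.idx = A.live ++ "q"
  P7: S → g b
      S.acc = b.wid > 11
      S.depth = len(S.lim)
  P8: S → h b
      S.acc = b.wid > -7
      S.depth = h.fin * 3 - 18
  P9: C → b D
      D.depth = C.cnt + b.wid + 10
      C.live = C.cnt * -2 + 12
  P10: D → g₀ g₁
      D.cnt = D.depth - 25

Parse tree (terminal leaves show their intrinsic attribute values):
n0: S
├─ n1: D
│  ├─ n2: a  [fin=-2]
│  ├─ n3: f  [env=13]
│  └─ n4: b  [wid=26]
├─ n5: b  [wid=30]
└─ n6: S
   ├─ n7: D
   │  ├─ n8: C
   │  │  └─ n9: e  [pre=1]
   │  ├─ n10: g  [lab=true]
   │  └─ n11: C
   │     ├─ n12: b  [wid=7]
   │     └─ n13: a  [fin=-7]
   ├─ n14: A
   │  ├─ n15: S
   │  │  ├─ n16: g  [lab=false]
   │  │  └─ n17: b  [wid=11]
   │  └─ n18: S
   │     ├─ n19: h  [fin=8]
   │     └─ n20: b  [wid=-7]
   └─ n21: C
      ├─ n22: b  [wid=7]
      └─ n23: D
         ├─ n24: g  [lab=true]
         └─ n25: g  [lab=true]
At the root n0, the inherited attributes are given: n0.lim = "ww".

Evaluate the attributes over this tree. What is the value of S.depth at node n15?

5

1. n0.lim = "ww"  [given at root]
2. n1.depth = 0  [len(S₀.lim) - 2]
3. n2.fin = -2  [terminal]
4. n3.env = 13  [terminal]
5. n4.wid = 26  [terminal]
6. n1.cnt = 18  [D.depth * -2 + 18]
7. n5.wid = 30  [terminal]
8. n6.lim = "yww"  ["y" ++ S₀.lim]
9. n7.depth = 3  [len(S.lim)]
10. n8.cnt = 16  [D.depth * 3 + 7]
11. n9.pre = 1  [terminal]
12. n8.live = 5  [e.pre + 4]
13. n10.lab = true  [terminal]
14. n11.cnt = 27  [C₀.live + 22]
15. n12.wid = 7  [terminal]
16. n13.fin = -7  [terminal]
17. n11.live = -4  [b.wid + C.cnt - 38]
18. n7.cnt = 3  [(if g.lab then C₀.live else D.depth) - 2]
19. n14.wid = 10  [D.cnt * 2 + 4]
20. n14.fin = -8  [-8]
21. n14.live = "qyww"  ["q" ++ S.lim]
22. n15.lim = "vqyww"  ["v" ++ A.live]
23. n16.lab = false  [terminal]
24. n17.wid = 11  [terminal]
25. n15.acc = false  [b.wid > 11]
26. n15.depth = 5  [len(S.lim)]
27. n18.lim = "uqyww"  ["u" ++ A.live]
28. n19.fin = 8  [terminal]
29. n20.wid = -7  [terminal]
30. n18.acc = false  [b.wid > -7]
31. n18.depth = 6  [h.fin * 3 - 18]
32. n14.idx = "qywwq"  [A.live ++ "q"]
33. n21.cnt = 10  [D.cnt + 7]
34. n22.wid = 7  [terminal]
35. n23.depth = 27  [C.cnt + b.wid + 10]
36. n24.lab = true  [terminal]
37. n25.lab = true  [terminal]
38. n23.cnt = 2  [D.depth - 25]
39. n21.live = -8  [C.cnt * -2 + 12]
40. n6.acc = false  [D.cnt > 3]
41. n6.depth = 19  [D.cnt + 16]
42. n0.acc = true  [not S₁.acc]
43. n0.depth = -4  [S₁.depth - 23]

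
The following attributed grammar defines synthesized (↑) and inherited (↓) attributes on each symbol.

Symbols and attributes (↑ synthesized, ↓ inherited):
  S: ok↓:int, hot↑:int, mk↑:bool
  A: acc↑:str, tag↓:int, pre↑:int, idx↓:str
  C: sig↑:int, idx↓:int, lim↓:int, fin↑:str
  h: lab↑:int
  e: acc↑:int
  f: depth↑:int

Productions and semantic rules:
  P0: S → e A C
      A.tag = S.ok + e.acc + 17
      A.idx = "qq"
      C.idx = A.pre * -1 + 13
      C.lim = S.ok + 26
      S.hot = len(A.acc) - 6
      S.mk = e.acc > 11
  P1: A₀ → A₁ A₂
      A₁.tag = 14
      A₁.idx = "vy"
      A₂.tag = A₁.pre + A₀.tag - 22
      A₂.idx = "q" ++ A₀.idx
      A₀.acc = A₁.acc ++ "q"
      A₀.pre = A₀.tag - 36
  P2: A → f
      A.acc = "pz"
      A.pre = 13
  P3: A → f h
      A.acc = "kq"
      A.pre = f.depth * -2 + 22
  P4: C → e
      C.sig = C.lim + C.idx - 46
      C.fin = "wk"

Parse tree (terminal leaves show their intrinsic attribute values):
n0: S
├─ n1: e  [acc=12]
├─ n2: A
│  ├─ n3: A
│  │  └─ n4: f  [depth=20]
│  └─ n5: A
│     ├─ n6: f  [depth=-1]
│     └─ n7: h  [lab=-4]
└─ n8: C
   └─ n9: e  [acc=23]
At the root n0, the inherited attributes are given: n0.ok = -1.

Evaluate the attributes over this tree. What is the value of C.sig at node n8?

0

1. n0.ok = -1  [given at root]
2. n1.acc = 12  [terminal]
3. n2.tag = 28  [S.ok + e.acc + 17]
4. n2.idx = "qq"  ["qq"]
5. n3.tag = 14  [14]
6. n3.idx = "vy"  ["vy"]
7. n4.depth = 20  [terminal]
8. n3.acc = "pz"  ["pz"]
9. n3.pre = 13  [13]
10. n5.tag = 19  [A₁.pre + A₀.tag - 22]
11. n5.idx = "qqq"  ["q" ++ A₀.idx]
12. n6.depth = -1  [terminal]
13. n7.lab = -4  [terminal]
14. n5.acc = "kq"  ["kq"]
15. n5.pre = 24  [f.depth * -2 + 22]
16. n2.acc = "pzq"  [A₁.acc ++ "q"]
17. n2.pre = -8  [A₀.tag - 36]
18. n8.idx = 21  [A.pre * -1 + 13]
19. n8.lim = 25  [S.ok + 26]
20. n9.acc = 23  [terminal]
21. n8.sig = 0  [C.lim + C.idx - 46]
22. n8.fin = "wk"  ["wk"]
23. n0.hot = -3  [len(A.acc) - 6]
24. n0.mk = true  [e.acc > 11]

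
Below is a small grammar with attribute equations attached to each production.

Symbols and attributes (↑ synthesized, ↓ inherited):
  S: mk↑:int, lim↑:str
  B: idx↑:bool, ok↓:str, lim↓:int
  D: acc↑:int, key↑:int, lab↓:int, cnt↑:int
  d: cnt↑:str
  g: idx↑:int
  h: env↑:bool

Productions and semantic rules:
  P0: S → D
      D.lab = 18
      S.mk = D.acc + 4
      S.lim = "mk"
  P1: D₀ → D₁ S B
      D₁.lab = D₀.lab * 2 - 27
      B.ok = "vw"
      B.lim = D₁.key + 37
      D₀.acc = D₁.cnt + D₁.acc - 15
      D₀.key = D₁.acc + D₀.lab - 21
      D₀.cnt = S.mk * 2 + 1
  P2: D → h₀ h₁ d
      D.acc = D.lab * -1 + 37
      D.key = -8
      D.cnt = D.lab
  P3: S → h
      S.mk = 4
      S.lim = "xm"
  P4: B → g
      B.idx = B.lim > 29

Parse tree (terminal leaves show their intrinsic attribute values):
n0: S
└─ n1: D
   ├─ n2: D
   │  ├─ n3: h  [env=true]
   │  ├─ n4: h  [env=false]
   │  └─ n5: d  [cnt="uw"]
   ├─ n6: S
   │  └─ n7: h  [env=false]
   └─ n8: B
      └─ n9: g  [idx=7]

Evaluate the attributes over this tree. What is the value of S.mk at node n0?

26

1. n1.lab = 18  [18]
2. n2.lab = 9  [D₀.lab * 2 - 27]
3. n3.env = true  [terminal]
4. n4.env = false  [terminal]
5. n5.cnt = "uw"  [terminal]
6. n2.acc = 28  [D.lab * -1 + 37]
7. n2.key = -8  [-8]
8. n2.cnt = 9  [D.lab]
9. n7.env = false  [terminal]
10. n6.mk = 4  [4]
11. n6.lim = "xm"  ["xm"]
12. n8.ok = "vw"  ["vw"]
13. n8.lim = 29  [D₁.key + 37]
14. n9.idx = 7  [terminal]
15. n8.idx = false  [B.lim > 29]
16. n1.acc = 22  [D₁.cnt + D₁.acc - 15]
17. n1.key = 25  [D₁.acc + D₀.lab - 21]
18. n1.cnt = 9  [S.mk * 2 + 1]
19. n0.mk = 26  [D.acc + 4]
20. n0.lim = "mk"  ["mk"]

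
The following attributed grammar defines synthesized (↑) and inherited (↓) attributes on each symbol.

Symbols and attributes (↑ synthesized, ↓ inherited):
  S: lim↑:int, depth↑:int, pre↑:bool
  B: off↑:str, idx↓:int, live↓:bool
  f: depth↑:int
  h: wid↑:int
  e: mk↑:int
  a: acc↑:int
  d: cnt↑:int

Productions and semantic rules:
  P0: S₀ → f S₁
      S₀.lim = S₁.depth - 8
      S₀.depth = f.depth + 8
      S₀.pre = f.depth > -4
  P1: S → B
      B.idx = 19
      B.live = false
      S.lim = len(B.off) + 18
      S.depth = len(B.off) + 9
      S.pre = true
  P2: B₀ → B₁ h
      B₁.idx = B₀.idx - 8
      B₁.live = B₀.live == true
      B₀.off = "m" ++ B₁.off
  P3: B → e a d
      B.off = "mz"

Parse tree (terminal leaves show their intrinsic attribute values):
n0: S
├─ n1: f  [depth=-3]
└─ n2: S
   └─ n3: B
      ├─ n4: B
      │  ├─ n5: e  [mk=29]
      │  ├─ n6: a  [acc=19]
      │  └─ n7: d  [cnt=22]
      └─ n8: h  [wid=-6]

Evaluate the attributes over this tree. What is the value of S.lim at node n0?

1. n1.depth = -3  [terminal]
2. n3.idx = 19  [19]
3. n3.live = false  [false]
4. n4.idx = 11  [B₀.idx - 8]
5. n4.live = false  [B₀.live == true]
6. n5.mk = 29  [terminal]
7. n6.acc = 19  [terminal]
8. n7.cnt = 22  [terminal]
9. n4.off = "mz"  ["mz"]
10. n8.wid = -6  [terminal]
11. n3.off = "mmz"  ["m" ++ B₁.off]
12. n2.lim = 21  [len(B.off) + 18]
13. n2.depth = 12  [len(B.off) + 9]
14. n2.pre = true  [true]
15. n0.lim = 4  [S₁.depth - 8]
16. n0.depth = 5  [f.depth + 8]
17. n0.pre = true  [f.depth > -4]

4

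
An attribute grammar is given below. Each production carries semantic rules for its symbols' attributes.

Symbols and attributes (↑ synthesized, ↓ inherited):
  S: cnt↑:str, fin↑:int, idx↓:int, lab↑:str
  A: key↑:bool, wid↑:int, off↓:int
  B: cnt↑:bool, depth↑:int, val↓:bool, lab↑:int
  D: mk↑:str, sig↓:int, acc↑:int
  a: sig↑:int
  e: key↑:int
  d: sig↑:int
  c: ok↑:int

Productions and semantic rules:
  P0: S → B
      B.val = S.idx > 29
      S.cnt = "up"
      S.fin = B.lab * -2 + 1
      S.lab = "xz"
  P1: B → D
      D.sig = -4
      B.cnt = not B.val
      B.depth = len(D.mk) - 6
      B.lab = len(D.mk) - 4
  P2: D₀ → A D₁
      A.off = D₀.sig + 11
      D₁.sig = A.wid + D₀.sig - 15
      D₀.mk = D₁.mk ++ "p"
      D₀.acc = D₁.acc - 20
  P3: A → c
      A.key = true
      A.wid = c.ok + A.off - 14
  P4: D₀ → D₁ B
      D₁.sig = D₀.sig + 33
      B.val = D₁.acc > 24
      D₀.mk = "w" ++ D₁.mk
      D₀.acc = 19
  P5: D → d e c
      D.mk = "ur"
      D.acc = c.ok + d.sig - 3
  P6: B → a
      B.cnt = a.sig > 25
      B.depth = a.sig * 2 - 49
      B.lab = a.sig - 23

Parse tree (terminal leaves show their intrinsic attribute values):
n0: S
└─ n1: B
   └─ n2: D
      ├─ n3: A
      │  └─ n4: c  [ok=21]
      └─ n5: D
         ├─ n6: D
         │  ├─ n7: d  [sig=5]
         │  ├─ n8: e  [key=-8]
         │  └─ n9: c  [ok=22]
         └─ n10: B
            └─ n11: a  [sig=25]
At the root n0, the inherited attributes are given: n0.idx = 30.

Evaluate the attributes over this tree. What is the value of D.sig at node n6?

28

1. n0.idx = 30  [given at root]
2. n1.val = true  [S.idx > 29]
3. n2.sig = -4  [-4]
4. n3.off = 7  [D₀.sig + 11]
5. n4.ok = 21  [terminal]
6. n3.key = true  [true]
7. n3.wid = 14  [c.ok + A.off - 14]
8. n5.sig = -5  [A.wid + D₀.sig - 15]
9. n6.sig = 28  [D₀.sig + 33]
10. n7.sig = 5  [terminal]
11. n8.key = -8  [terminal]
12. n9.ok = 22  [terminal]
13. n6.mk = "ur"  ["ur"]
14. n6.acc = 24  [c.ok + d.sig - 3]
15. n10.val = false  [D₁.acc > 24]
16. n11.sig = 25  [terminal]
17. n10.cnt = false  [a.sig > 25]
18. n10.depth = 1  [a.sig * 2 - 49]
19. n10.lab = 2  [a.sig - 23]
20. n5.mk = "wur"  ["w" ++ D₁.mk]
21. n5.acc = 19  [19]
22. n2.mk = "wurp"  [D₁.mk ++ "p"]
23. n2.acc = -1  [D₁.acc - 20]
24. n1.cnt = false  [not B.val]
25. n1.depth = -2  [len(D.mk) - 6]
26. n1.lab = 0  [len(D.mk) - 4]
27. n0.cnt = "up"  ["up"]
28. n0.fin = 1  [B.lab * -2 + 1]
29. n0.lab = "xz"  ["xz"]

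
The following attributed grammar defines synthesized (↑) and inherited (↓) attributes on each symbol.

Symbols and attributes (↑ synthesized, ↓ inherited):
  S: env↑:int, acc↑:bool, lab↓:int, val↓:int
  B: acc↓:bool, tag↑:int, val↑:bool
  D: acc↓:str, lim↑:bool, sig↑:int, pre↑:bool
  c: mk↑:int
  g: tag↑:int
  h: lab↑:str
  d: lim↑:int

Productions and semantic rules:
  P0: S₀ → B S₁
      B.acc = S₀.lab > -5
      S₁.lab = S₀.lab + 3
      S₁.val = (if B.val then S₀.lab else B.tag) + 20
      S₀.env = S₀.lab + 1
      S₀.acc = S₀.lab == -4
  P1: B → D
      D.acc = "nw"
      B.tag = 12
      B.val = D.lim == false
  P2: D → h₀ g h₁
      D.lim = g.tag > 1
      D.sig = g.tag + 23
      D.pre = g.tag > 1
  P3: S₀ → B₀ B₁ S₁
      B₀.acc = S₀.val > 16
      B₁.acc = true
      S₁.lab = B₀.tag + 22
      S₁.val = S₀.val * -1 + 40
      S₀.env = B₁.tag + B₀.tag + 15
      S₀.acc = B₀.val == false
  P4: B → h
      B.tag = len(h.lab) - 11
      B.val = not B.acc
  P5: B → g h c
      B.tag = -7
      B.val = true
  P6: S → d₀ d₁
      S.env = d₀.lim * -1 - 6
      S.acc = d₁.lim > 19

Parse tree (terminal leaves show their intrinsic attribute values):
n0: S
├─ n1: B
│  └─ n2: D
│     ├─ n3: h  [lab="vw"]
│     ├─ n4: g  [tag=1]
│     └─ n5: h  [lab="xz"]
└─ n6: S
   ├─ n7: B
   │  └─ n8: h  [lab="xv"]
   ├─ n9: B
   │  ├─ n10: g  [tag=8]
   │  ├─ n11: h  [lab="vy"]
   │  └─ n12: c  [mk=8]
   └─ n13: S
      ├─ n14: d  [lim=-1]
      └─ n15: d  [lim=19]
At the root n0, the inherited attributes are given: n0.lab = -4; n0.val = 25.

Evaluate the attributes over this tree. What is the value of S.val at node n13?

24

1. n0.lab = -4  [given at root]
2. n0.val = 25  [given at root]
3. n1.acc = true  [S₀.lab > -5]
4. n2.acc = "nw"  ["nw"]
5. n3.lab = "vw"  [terminal]
6. n4.tag = 1  [terminal]
7. n5.lab = "xz"  [terminal]
8. n2.lim = false  [g.tag > 1]
9. n2.sig = 24  [g.tag + 23]
10. n2.pre = false  [g.tag > 1]
11. n1.tag = 12  [12]
12. n1.val = true  [D.lim == false]
13. n6.lab = -1  [S₀.lab + 3]
14. n6.val = 16  [(if B.val then S₀.lab else B.tag) + 20]
15. n7.acc = false  [S₀.val > 16]
16. n8.lab = "xv"  [terminal]
17. n7.tag = -9  [len(h.lab) - 11]
18. n7.val = true  [not B.acc]
19. n9.acc = true  [true]
20. n10.tag = 8  [terminal]
21. n11.lab = "vy"  [terminal]
22. n12.mk = 8  [terminal]
23. n9.tag = -7  [-7]
24. n9.val = true  [true]
25. n13.lab = 13  [B₀.tag + 22]
26. n13.val = 24  [S₀.val * -1 + 40]
27. n14.lim = -1  [terminal]
28. n15.lim = 19  [terminal]
29. n13.env = -5  [d₀.lim * -1 - 6]
30. n13.acc = false  [d₁.lim > 19]
31. n6.env = -1  [B₁.tag + B₀.tag + 15]
32. n6.acc = false  [B₀.val == false]
33. n0.env = -3  [S₀.lab + 1]
34. n0.acc = true  [S₀.lab == -4]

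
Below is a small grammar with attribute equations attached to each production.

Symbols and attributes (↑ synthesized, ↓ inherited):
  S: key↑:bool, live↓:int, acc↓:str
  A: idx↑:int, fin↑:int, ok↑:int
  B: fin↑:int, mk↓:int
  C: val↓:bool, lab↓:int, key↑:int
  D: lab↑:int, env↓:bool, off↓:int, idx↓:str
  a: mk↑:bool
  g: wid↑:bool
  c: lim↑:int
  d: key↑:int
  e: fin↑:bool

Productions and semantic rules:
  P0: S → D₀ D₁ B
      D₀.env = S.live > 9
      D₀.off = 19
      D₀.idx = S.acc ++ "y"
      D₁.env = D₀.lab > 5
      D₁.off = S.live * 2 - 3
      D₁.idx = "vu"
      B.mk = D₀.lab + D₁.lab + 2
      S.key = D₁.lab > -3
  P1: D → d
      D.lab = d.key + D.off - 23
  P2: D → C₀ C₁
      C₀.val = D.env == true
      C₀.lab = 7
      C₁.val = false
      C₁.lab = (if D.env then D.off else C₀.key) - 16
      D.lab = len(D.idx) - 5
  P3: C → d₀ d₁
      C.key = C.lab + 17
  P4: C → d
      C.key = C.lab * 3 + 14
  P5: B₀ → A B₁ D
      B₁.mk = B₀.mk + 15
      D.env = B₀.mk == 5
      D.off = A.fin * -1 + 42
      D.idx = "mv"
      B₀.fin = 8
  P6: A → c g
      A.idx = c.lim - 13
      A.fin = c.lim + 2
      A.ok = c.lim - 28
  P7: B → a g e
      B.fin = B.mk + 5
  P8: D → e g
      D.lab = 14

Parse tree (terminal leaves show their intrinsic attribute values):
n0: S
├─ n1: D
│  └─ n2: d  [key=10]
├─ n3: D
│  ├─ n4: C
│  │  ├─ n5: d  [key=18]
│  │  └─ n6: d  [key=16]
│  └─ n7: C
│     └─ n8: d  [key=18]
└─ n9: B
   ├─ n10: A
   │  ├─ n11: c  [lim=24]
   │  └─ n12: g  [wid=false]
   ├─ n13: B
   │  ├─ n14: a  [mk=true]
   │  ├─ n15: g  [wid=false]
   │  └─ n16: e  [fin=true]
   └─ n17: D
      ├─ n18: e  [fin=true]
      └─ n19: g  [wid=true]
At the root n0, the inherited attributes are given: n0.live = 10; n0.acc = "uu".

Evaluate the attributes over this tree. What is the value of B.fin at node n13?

1. n0.live = 10  [given at root]
2. n0.acc = "uu"  [given at root]
3. n1.env = true  [S.live > 9]
4. n1.off = 19  [19]
5. n1.idx = "uuy"  [S.acc ++ "y"]
6. n2.key = 10  [terminal]
7. n1.lab = 6  [d.key + D.off - 23]
8. n3.env = true  [D₀.lab > 5]
9. n3.off = 17  [S.live * 2 - 3]
10. n3.idx = "vu"  ["vu"]
11. n4.val = true  [D.env == true]
12. n4.lab = 7  [7]
13. n5.key = 18  [terminal]
14. n6.key = 16  [terminal]
15. n4.key = 24  [C.lab + 17]
16. n7.val = false  [false]
17. n7.lab = 1  [(if D.env then D.off else C₀.key) - 16]
18. n8.key = 18  [terminal]
19. n7.key = 17  [C.lab * 3 + 14]
20. n3.lab = -3  [len(D.idx) - 5]
21. n9.mk = 5  [D₀.lab + D₁.lab + 2]
22. n11.lim = 24  [terminal]
23. n12.wid = false  [terminal]
24. n10.idx = 11  [c.lim - 13]
25. n10.fin = 26  [c.lim + 2]
26. n10.ok = -4  [c.lim - 28]
27. n13.mk = 20  [B₀.mk + 15]
28. n14.mk = true  [terminal]
29. n15.wid = false  [terminal]
30. n16.fin = true  [terminal]
31. n13.fin = 25  [B.mk + 5]
32. n17.env = true  [B₀.mk == 5]
33. n17.off = 16  [A.fin * -1 + 42]
34. n17.idx = "mv"  ["mv"]
35. n18.fin = true  [terminal]
36. n19.wid = true  [terminal]
37. n17.lab = 14  [14]
38. n9.fin = 8  [8]
39. n0.key = false  [D₁.lab > -3]

25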